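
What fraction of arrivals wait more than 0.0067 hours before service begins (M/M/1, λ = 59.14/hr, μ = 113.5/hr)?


ρ = 59.14/113.5 = 0.5211
P(Wq > t) = ρ·e^{−(μ−λ)t} = 0.5211·e^{−0.3642}
= 0.5211·0.694744 = 0.362001

Final: 0.362001


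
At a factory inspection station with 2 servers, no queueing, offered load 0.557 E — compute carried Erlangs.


B(2,0.557) = 0.090604 (Erlang-B)
Carried load = a(1 − B) = 0.557·(1 − 0.090604) = 0.557·0.909396 = 0.5065 E

Final: 0.5065 Erlangs


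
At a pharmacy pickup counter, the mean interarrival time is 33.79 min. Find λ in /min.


λ = 1/(interarrival time) in consistent units.
1 minute = 1 min, so λ = 1/33.79 = 0.02959 per minute

Final: 0.02959 /min


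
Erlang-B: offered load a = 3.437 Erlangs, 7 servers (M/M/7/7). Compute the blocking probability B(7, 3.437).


B(c,a) = (a^c/c!) / Σ_{k=0}^{c} a^k/k!
a^7/7! = 1.124155
Σ terms (k=0..7): 1.00000 + 3.43700 + 5.90648 + 6.76686 + 5.81443 + 3.99684 + 2.28952 + 1.12415 = 30.335287
B = 1.124155/30.335287 = 0.037058

Final: 0.037058


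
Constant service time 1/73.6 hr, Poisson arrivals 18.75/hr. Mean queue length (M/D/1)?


ρ = 18.75/73.6 = 0.2548
M/D/1: Lq = ρ²/(2(1−ρ)) = 0.06490/(2·0.7452) = 0.04354

Final: 0.04354


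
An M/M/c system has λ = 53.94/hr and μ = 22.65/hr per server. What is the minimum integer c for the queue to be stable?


Stability requires cμ > λ ⇔ c > λ/μ.
λ/μ = 53.94/22.65 = 2.3815
Minimum integer c = ⌊2.3815⌋ + 1 = 3
Check: 3·22.65 = 67.95 > 53.94, while 2·22.65 = 45.30 ≤ 53.94

Final: 3 servers


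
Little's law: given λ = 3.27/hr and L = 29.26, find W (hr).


W = L/λ = 29.26/3.27 = 8.9480 hr

Final: 8.9480 hr


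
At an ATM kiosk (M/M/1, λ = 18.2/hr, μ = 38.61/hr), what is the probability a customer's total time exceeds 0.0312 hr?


W ~ Exponential(μ−λ) for M/M/1.
μ − λ = 38.61 − 18.2 = 20.4100
P(W > t) = e^{−(μ−λ)t} = e^{−0.6368} = 0.528987

Final: 0.528987


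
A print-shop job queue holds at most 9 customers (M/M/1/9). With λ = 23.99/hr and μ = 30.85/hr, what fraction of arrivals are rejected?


ρ = λ/μ = 23.99/30.85 = 0.7776
P_K = (1−ρ)ρ^K/(1−ρ^(K+1)) = (0.2224·0.103986)/(1 − 0.080863)
= 0.023123/0.919137 = 0.025157

Final: 0.025157


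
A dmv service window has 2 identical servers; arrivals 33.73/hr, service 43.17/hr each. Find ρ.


ρ = λ/(cμ) = 33.73/(2·43.17) = 33.73/86.34 = 0.3907

Final: 0.3907


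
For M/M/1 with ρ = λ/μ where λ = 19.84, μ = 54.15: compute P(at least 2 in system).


ρ = 19.84/54.15 = 0.3664
P(N ≥ n) = ρ^n = 0.3664^2 = 0.134241

Final: 0.134241


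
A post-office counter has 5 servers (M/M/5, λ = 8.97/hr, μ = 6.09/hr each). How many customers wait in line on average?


a = λ/μ = 1.4729; ρ = a/5 = 0.2946
P₀ = 0.228927
Lq = P₀·a^c·ρ / (c!·(1−ρ)²) = 0.228927·6.93227·0.2946/(120·0.49762)
= 0.007829

Final: 0.007829


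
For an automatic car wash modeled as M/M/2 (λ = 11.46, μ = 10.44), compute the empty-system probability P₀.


a = λ/μ = 11.46/10.44 = 1.0977; ρ = a/c = 0.5489
Σ_{k=0}^{1} a^k/k! (terms k=0..1) = 1.00000 + 1.09770 = 2.09770
Tail: a^2/(2!(1−ρ)) = 1.20495/(2·0.4511) = 1.33542
P₀ = 1/(2.09770 + 1.33542) = 1/3.43312 = 0.291280

Final: 0.291280


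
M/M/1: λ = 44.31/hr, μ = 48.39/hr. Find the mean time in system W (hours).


W = 1/(μ−λ) = 1/(48.39 − 44.31) = 1/4.08 = 0.2451 hr

Final: 0.2451 hr


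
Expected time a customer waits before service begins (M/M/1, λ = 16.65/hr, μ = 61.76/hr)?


ρ = 16.65/61.76 = 0.2696
Wq = ρ/(μ−λ) = 0.2696/(61.76 − 16.65) = 0.2696/45.11 = 0.005976 hr

Final: 0.005976 hr


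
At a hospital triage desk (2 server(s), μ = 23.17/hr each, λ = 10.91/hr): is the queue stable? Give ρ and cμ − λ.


Total capacity cμ = 2·23.17 = 46.34/hr
ρ = λ/(cμ) = 10.91/46.34 = 0.2354
Stable ⇔ ρ < 1: YES
Spare capacity = cμ − λ = 46.34 − 10.91 = 35.43/hr

Final: ρ = 0.2354; stable; margin = 35.43/hr


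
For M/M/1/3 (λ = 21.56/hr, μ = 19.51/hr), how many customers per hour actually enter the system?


ρ = 1.1051; P_K = (1−ρ)ρ^3/(1−ρ^4) = 0.288617
λ_eff = λ(1 − P_K) = 21.56·(1 − 0.288617) = 21.56·0.711383 = 15.3374 /hr

Final: 15.3374 /hr


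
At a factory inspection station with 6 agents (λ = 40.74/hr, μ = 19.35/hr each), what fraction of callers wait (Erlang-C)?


a = λ/μ = 2.1054; ρ = a/6 = 0.3509
P₀ = 0.121548 (from M/M/c formula)
C(c,a) = [a^c/(c!(1−ρ))]·P₀ = [87.10445/(720·0.6491)]·0.121548
= 0.18638·0.121548 = 0.022654

Final: 0.022654


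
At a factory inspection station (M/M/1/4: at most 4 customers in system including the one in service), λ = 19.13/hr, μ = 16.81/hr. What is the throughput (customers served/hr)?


ρ = 1.1380; P_K = (1−ρ)ρ^4/(1−ρ^5) = 0.254737
λ_eff = λ(1 − P_K) = 19.13·(1 − 0.254737) = 19.13·0.745263 = 14.2569 /hr

Final: 14.2569 /hr


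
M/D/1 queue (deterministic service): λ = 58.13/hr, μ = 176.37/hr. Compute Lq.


ρ = 58.13/176.37 = 0.3296
M/D/1: Lq = ρ²/(2(1−ρ)) = 0.1086/(2·0.6704) = 0.08102

Final: 0.08102


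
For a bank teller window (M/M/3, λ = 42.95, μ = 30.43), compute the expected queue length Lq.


a = λ/μ = 1.4114; ρ = a/3 = 0.4705
P₀ = 0.232963
Lq = P₀·a^c·ρ / (c!·(1−ρ)²) = 0.232963·2.81179·0.4705/(6·0.28039)
= 0.18319

Final: 0.18319


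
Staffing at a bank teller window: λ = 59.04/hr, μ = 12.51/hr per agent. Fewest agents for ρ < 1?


Stability requires cμ > λ ⇔ c > λ/μ.
λ/μ = 59.04/12.51 = 4.7194
Minimum integer c = ⌊4.7194⌋ + 1 = 5
Check: 5·12.51 = 62.55 > 59.04, while 4·12.51 = 50.04 ≤ 59.04

Final: 5 servers


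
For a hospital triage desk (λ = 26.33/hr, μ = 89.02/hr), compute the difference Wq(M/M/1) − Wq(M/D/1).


ρ = 26.33/89.02 = 0.2958
Wq(M/M/1) = ρ/(μ−λ) = 0.2958/62.69 = 0.004718 hr
Wq(M/D/1) = ρ/(2(μ−λ)) = 0.002359 hr
Savings = 0.004718 − 0.002359 = 0.002359 hr

Final: 0.002359 hr


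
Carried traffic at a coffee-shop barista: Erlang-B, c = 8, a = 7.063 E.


B(8,7.063) = 0.182445 (Erlang-B)
Carried load = a(1 − B) = 7.063·(1 − 0.182445) = 7.063·0.817555 = 5.7744 E

Final: 5.7744 Erlangs


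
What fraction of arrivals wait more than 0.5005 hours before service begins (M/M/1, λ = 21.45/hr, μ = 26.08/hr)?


ρ = 21.45/26.08 = 0.8225
P(Wq > t) = ρ·e^{−(μ−λ)t} = 0.8225·e^{−2.3173}
= 0.8225·0.098538 = 0.081044

Final: 0.081044


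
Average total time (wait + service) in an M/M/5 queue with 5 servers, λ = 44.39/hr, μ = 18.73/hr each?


a = 2.3700; ρ = 0.4740; P₀ = 0.091775
Lq = P₀·a^c·ρ/(c!(1−ρ)²) = 0.09797
Wq = Lq/λ = 0.09797/44.39 = 0.002207 hr
W = Wq + 1/μ = 0.002207 + 0.05339 = 0.05560 hr

Final: 0.05560 hr


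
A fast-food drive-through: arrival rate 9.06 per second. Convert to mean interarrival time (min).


Mean interarrival time = 1/λ = 1/9.06 second = 0.11038 second
In minutes: 0.11038 × 0.0166667 = 0.001840 min

Final: 0.001840 min


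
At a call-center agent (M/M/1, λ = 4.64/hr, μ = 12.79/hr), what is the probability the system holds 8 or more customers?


ρ = 4.64/12.79 = 0.3628
P(N ≥ n) = ρ^n = 0.3628^8 = 0.0003000

Final: 0.0003000


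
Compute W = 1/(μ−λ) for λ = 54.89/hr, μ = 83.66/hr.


W = 1/(μ−λ) = 1/(83.66 − 54.89) = 1/28.77 = 0.03476 hr

Final: 0.03476 hr


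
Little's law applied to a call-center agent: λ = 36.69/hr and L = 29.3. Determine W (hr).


W = L/λ = 29.3/36.69 = 0.7986 hr

Final: 0.7986 hr


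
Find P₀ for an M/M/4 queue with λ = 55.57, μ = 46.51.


a = λ/μ = 55.57/46.51 = 1.1948; ρ = a/c = 0.2987
Σ_{k=0}^{3} a^k/k! (terms k=0..3) = 1.00000 + 1.19480 + 0.71377 + 0.28427 = 3.19284
Tail: a^4/(4!(1−ρ)) = 2.03787/(24·0.7013) = 0.12108
P₀ = 1/(3.19284 + 0.12108) = 1/3.31391 = 0.301758

Final: 0.301758


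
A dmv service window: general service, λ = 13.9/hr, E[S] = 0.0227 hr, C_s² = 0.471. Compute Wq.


ρ = λ·E[S] = 13.9·0.0227 = 0.3155
E[S²] = E[S]²(1+C_s²) = 0.0227²·(1+0.471) = 0.0007580
Wq = λ·E[S²]/(2(1−ρ)) = 13.9·0.0007580/(2·0.6845) = 0.007697 hr

Final: 0.007697 hr


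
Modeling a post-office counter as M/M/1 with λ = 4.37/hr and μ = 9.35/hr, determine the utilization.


ρ = λ/μ = 4.37/9.35 = 0.4674

Final: 0.4674


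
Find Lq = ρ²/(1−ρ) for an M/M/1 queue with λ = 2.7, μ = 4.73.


ρ = 2.7/4.73 = 0.5708
Lq = ρ²/(1−ρ) = 0.3258/0.4292 = 0.7592

Final: 0.7592


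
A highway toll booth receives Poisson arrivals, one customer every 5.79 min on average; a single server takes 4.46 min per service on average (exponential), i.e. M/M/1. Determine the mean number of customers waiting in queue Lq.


λ = 60/5.79 = 10.3627 /hr
μ = 60/4.46 = 13.4529 /hr
ρ = λ/μ = 10.3627/13.4529 = 0.7703
Lq = ρ²/(1−ρ) = 0.5934/0.2297 = 2.5831

Final: 2.5831


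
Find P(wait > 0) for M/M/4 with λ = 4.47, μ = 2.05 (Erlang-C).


a = λ/μ = 2.1805; ρ = a/4 = 0.5451
P₀ = 0.106880 (from M/M/c formula)
C(c,a) = [a^c/(c!(1−ρ))]·P₀ = [22.60553/(24·0.4549)]·0.106880
= 2.07066·0.106880 = 0.221312

Final: 0.221312


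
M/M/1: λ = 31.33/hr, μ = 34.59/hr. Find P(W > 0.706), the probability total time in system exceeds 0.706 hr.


W ~ Exponential(μ−λ) for M/M/1.
μ − λ = 34.59 − 31.33 = 3.2600
P(W > t) = e^{−(μ−λ)t} = e^{−2.3016} = 0.100103

Final: 0.100103


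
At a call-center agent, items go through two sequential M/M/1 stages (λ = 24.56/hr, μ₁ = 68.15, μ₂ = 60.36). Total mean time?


Each node sees arrival rate λ = 24.56/hr (tandem ⇒ throughput preserved).
W₁ = 1/(μ₁−λ) = 1/(68.15−24.56) = 0.02294 hr
W₂ = 1/(μ₂−λ) = 1/(60.36−24.56) = 0.02793 hr
W_total = W₁ + W₂ = 0.02294 + 0.02793 = 0.05087 hr

Final: 0.05087 hr


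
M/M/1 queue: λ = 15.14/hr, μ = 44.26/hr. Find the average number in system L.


ρ = λ/μ = 15.14/44.26 = 0.3421
L = ρ/(1−ρ) = 0.3421/(1 − 0.3421) = 0.3421/0.6579 = 0.5199

Final: 0.5199


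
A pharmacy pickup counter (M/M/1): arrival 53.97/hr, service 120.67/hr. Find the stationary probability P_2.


ρ = 53.97/120.67 = 0.4473
P_n = (1−ρ)·ρ^n = (1 − 0.4473)·0.4473^2 = 0.5527·0.200035 = 0.110569

Final: 0.110569


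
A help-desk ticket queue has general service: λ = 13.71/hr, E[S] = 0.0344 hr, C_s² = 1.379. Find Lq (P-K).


ρ = λ·E[S] = 13.71·0.0344 = 0.4716
Lq = ρ²(1+C_s²)/(2(1−ρ)) = 0.2224·(1+1.379)/(2·0.5284)
= 0.2224·2.3790/1.0568 = 0.50074

Final: 0.50074


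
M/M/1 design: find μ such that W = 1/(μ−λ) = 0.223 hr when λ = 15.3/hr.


W = 1/(μ−λ) ⇒ μ − λ = 1/W = 1/0.223 = 4.4843
μ = λ + 1/W = 15.3 + 4.4843 = 19.7843 per hr

Final: 19.7843 /hr


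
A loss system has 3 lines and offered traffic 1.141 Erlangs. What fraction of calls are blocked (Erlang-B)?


B(c,a) = (a^c/c!) / Σ_{k=0}^{c} a^k/k!
a^3/3! = 0.247574
Σ terms (k=0..3): 1.00000 + 1.14100 + 0.65094 + 0.24757 = 3.039515
B = 0.247574/3.039515 = 0.081452

Final: 0.081452


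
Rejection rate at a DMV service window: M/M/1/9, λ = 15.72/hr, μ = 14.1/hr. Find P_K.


ρ = λ/μ = 15.72/14.1 = 1.1149
P_K = (1−ρ)ρ^K/(1−ρ^(K+1)) = (-0.1149·2.661343)/(1 − 2.967114)
= -0.305771/-1.967114 = 0.155442

Final: 0.155442


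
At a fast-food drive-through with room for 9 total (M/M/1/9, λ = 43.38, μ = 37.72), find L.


ρ = 43.38/37.72 = 1.1501
L = ρ[1 − (K+1)ρ^K + Kρ^(K+1)] / [(1−ρ)(1−ρ^(K+1))]
Numerator: 1.1501·(1 − 10·3.519336 + 9·4.047423) = 2.568583
Denominator: (-0.1501)·(-3.047423) = 0.457275
L = 2.568583/0.457275 = 5.6171

Final: 5.6171


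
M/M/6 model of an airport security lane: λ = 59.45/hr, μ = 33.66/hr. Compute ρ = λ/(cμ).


ρ = λ/(cμ) = 59.45/(6·33.66) = 59.45/201.96 = 0.2944

Final: 0.2944


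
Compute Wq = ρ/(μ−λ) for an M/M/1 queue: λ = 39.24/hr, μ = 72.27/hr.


ρ = 39.24/72.27 = 0.5430
Wq = ρ/(μ−λ) = 0.5430/(72.27 − 39.24) = 0.5430/33.03 = 0.01644 hr

Final: 0.01644 hr


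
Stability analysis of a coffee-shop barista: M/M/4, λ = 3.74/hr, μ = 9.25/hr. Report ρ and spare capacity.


Total capacity cμ = 4·9.25 = 37.00/hr
ρ = λ/(cμ) = 3.74/37.00 = 0.1011
Stable ⇔ ρ < 1: YES
Spare capacity = cμ − λ = 37.00 − 3.74 = 33.26/hr

Final: ρ = 0.1011; stable; margin = 33.26/hr


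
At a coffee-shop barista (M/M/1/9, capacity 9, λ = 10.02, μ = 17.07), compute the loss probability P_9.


ρ = λ/μ = 10.02/17.07 = 0.5870
P_K = (1−ρ)ρ^K/(1−ρ^(K+1)) = (0.4130·0.008274)/(1 − 0.004857)
= 0.003417/0.995143 = 0.003434

Final: 0.003434


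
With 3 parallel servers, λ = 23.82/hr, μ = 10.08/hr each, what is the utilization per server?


ρ = λ/(cμ) = 23.82/(3·10.08) = 23.82/30.24 = 0.7877

Final: 0.7877


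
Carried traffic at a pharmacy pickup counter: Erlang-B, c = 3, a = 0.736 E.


B(3,0.736) = 0.032049 (Erlang-B)
Carried load = a(1 − B) = 0.736·(1 − 0.032049) = 0.736·0.967951 = 0.7124 E

Final: 0.7124 Erlangs


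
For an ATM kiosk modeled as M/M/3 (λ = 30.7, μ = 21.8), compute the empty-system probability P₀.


a = λ/μ = 30.7/21.8 = 1.4083; ρ = a/c = 0.4694
Σ_{k=0}^{2} a^k/k! (terms k=0..2) = 1.00000 + 1.40826 + 0.99159 = 3.39985
Tail: a^3/(3!(1−ρ)) = 2.79284/(6·0.5306) = 0.87729
P₀ = 1/(3.39985 + 0.87729) = 1/4.27714 = 0.233801

Final: 0.233801


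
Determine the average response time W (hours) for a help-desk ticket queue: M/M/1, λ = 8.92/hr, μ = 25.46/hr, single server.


W = 1/(μ−λ) = 1/(25.46 − 8.92) = 1/16.54 = 0.06046 hr

Final: 0.06046 hr


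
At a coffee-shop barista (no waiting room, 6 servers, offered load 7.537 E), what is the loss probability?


B(c,a) = (a^c/c!) / Σ_{k=0}^{c} a^k/k!
a^6/6! = 254.600115
Σ terms (k=0..6): 1.00000 + 7.53700 + 28.40318 + 71.35827 + 134.45681 + 202.68020 + 254.60011 = 700.035584
B = 254.600115/700.035584 = 0.363696

Final: 0.363696


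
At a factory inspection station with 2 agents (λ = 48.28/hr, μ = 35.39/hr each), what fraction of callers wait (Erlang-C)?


a = λ/μ = 1.3642; ρ = a/2 = 0.6821
P₀ = 0.188980 (from M/M/c formula)
C(c,a) = [a^c/(c!(1−ρ))]·P₀ = [1.86112/(2·0.3179)]·0.188980
= 2.92733·0.188980 = 0.553208

Final: 0.553208


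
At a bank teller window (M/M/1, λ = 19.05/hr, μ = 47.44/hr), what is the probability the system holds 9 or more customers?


ρ = 19.05/47.44 = 0.4016
P(N ≥ n) = ρ^n = 0.4016^9 = 0.0002715

Final: 0.0002715


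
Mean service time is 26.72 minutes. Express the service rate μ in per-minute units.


μ = 1/(service time) in consistent units.
1 minute = 1 min, so μ = 1/26.72 = 0.03743 per minute

Final: 0.03743 /min


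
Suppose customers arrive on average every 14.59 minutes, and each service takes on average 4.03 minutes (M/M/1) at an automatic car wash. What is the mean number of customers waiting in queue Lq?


λ = 60/14.59 = 4.1124 /hr
μ = 60/4.03 = 14.8883 /hr
ρ = λ/μ = 4.1124/14.8883 = 0.2762
Lq = ρ²/(1−ρ) = 0.07630/0.7238 = 0.1054

Final: 0.1054


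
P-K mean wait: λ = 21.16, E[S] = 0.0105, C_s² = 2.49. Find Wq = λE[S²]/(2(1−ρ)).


ρ = λ·E[S] = 21.16·0.0105 = 0.2222
E[S²] = E[S]²(1+C_s²) = 0.0105²·(1+2.49) = 0.0003848
Wq = λ·E[S²]/(2(1−ρ)) = 21.16·0.0003848/(2·0.7778) = 0.005234 hr

Final: 0.005234 hr


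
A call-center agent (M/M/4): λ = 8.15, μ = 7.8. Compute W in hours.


a = 1.0449; ρ = 0.2612; P₀ = 0.351111
Lq = P₀·a^c·ρ/(c!(1−ρ)²) = 0.008346
Wq = Lq/λ = 0.008346/8.15 = 0.001024 hr
W = Wq + 1/μ = 0.001024 + 0.12821 = 0.12923 hr

Final: 0.12923 hr


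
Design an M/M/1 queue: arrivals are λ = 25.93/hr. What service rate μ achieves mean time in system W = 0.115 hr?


W = 1/(μ−λ) ⇒ μ − λ = 1/W = 1/0.115 = 8.6957
μ = λ + 1/W = 25.93 + 8.6957 = 34.6257 per hr

Final: 34.6257 /hr


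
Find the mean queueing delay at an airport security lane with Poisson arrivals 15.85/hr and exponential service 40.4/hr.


ρ = 15.85/40.4 = 0.3923
Wq = ρ/(μ−λ) = 0.3923/(40.4 − 15.85) = 0.3923/24.55 = 0.01598 hr

Final: 0.01598 hr


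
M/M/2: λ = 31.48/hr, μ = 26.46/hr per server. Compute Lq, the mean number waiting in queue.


a = λ/μ = 1.1897; ρ = a/2 = 0.5949
P₀ = 0.254028
Lq = P₀·a^c·ρ / (c!·(1−ρ)²) = 0.254028·1.41543·0.5949/(2·0.16414)
= 0.65155

Final: 0.65155


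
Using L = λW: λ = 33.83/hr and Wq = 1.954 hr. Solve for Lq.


Lq = λWq = 33.83·1.954 = 66.1038

Final: 66.1038


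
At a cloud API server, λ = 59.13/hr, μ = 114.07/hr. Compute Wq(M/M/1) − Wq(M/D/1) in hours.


ρ = 59.13/114.07 = 0.5184
Wq(M/M/1) = ρ/(μ−λ) = 0.5184/54.94 = 0.009435 hr
Wq(M/D/1) = ρ/(2(μ−λ)) = 0.004718 hr
Savings = 0.009435 − 0.004718 = 0.004718 hr

Final: 0.004718 hr


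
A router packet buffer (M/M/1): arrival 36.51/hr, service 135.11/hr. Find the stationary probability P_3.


ρ = 36.51/135.11 = 0.2702
P_n = (1−ρ)·ρ^n = (1 − 0.2702)·0.2702^3 = 0.7298·0.019732 = 0.014400

Final: 0.014400


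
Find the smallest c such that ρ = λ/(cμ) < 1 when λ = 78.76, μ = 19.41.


Stability requires cμ > λ ⇔ c > λ/μ.
λ/μ = 78.76/19.41 = 4.0577
Minimum integer c = ⌊4.0577⌋ + 1 = 5
Check: 5·19.41 = 97.05 > 78.76, while 4·19.41 = 77.64 ≤ 78.76

Final: 5 servers


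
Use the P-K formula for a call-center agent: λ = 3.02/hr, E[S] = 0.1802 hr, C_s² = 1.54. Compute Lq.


ρ = λ·E[S] = 3.02·0.1802 = 0.5442
Lq = ρ²(1+C_s²)/(2(1−ρ)) = 0.2962·(1+1.54)/(2·0.4558)
= 0.2962·2.5400/0.9116 = 0.82520

Final: 0.82520


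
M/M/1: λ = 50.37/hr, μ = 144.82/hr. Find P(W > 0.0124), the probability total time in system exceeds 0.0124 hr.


W ~ Exponential(μ−λ) for M/M/1.
μ − λ = 144.82 − 50.37 = 94.4500
P(W > t) = e^{−(μ−λ)t} = e^{−1.1712} = 0.310001

Final: 0.310001


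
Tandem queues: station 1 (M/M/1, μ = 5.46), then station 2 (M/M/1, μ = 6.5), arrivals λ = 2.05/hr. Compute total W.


Each node sees arrival rate λ = 2.05/hr (tandem ⇒ throughput preserved).
W₁ = 1/(μ₁−λ) = 1/(5.46−2.05) = 0.29326 hr
W₂ = 1/(μ₂−λ) = 1/(6.5−2.05) = 0.22472 hr
W_total = W₁ + W₂ = 0.29326 + 0.22472 = 0.51797 hr

Final: 0.51797 hr


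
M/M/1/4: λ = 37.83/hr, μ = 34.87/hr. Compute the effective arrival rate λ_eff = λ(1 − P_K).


ρ = 1.0849; P_K = (1−ρ)ρ^4/(1−ρ^5) = 0.233841
λ_eff = λ(1 − P_K) = 37.83·(1 − 0.233841) = 37.83·0.766159 = 28.9838 /hr

Final: 28.9838 /hr


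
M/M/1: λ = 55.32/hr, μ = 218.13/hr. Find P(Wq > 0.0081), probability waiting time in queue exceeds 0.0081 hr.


ρ = 55.32/218.13 = 0.2536
P(Wq > t) = ρ·e^{−(μ−λ)t} = 0.2536·e^{−1.3188}
= 0.2536·0.267466 = 0.067832

Final: 0.067832


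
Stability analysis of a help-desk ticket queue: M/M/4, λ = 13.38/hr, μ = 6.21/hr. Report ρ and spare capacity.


Total capacity cμ = 4·6.21 = 24.84/hr
ρ = λ/(cμ) = 13.38/24.84 = 0.5386
Stable ⇔ ρ < 1: YES
Spare capacity = cμ − λ = 24.84 − 13.38 = 11.46/hr

Final: ρ = 0.5386; stable; margin = 11.46/hr


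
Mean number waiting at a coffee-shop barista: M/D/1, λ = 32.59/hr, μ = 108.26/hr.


ρ = 32.59/108.26 = 0.3010
M/D/1: Lq = ρ²/(2(1−ρ)) = 0.09062/(2·0.6990) = 0.06483

Final: 0.06483


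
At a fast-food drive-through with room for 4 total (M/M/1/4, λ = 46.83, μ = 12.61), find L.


ρ = 46.83/12.61 = 3.7137
L = ρ[1 − (K+1)ρ^K + Kρ^(K+1)] / [(1−ρ)(1−ρ^(K+1))]
Numerator: 3.7137·(1 − 5·190.211287 + 4·706.391323) = 6965.113381
Denominator: (-2.7137)·(-705.391323) = 1914.234027
L = 6965.113381/1914.234027 = 3.6386

Final: 3.6386


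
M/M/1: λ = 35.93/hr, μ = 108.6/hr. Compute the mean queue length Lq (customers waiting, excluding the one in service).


ρ = 35.93/108.6 = 0.3308
Lq = ρ²/(1−ρ) = 0.1095/0.6692 = 0.1636

Final: 0.1636


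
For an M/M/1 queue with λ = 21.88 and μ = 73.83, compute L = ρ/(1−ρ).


ρ = λ/μ = 21.88/73.83 = 0.2964
L = ρ/(1−ρ) = 0.2964/(1 − 0.2964) = 0.2964/0.7036 = 0.4212

Final: 0.4212


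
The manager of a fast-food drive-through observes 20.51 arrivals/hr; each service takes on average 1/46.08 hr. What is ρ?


ρ = λ/μ = 20.51/46.08 = 0.4451

Final: 0.4451


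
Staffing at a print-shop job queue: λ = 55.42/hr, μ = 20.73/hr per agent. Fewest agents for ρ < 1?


Stability requires cμ > λ ⇔ c > λ/μ.
λ/μ = 55.42/20.73 = 2.6734
Minimum integer c = ⌊2.6734⌋ + 1 = 3
Check: 3·20.73 = 62.19 > 55.42, while 2·20.73 = 41.46 ≤ 55.42

Final: 3 servers


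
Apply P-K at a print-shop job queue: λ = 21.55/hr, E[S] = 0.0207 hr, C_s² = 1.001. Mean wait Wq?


ρ = λ·E[S] = 21.55·0.0207 = 0.4461
E[S²] = E[S]²(1+C_s²) = 0.0207²·(1+1.001) = 0.0008574
Wq = λ·E[S²]/(2(1−ρ)) = 21.55·0.0008574/(2·0.5539) = 0.01668 hr

Final: 0.01668 hr


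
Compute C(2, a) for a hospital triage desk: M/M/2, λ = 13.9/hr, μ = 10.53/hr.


a = λ/μ = 1.3200; ρ = a/2 = 0.6600
P₀ = 0.204805 (from M/M/c formula)
C(c,a) = [a^c/(c!(1−ρ))]·P₀ = [1.74250/(2·0.3400)]·0.204805
= 2.56264·0.204805 = 0.524843

Final: 0.524843


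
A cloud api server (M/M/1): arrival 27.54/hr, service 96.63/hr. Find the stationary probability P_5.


ρ = 27.54/96.63 = 0.2850
P_n = (1−ρ)·ρ^n = (1 − 0.2850)·0.2850^5 = 0.7150·0.001880 = 0.001345

Final: 0.001345


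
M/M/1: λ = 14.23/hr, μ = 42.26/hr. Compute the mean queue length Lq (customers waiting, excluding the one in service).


ρ = 14.23/42.26 = 0.3367
Lq = ρ²/(1−ρ) = 0.1134/0.6633 = 0.1709

Final: 0.1709


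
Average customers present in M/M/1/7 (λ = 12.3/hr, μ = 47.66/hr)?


ρ = 12.3/47.66 = 0.2581
L = ρ[1 − (K+1)ρ^K + Kρ^(K+1)] / [(1−ρ)(1−ρ^(K+1))]
Numerator: 0.2581·(1 − 8·0.00007625 + 7·0.00001968) = 0.257956
Denominator: (0.7419)·(0.999980) = 0.741907
L = 0.257956/0.741907 = 0.3477

Final: 0.3477


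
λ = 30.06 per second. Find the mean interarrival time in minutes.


Mean interarrival time = 1/λ = 1/30.06 second = 0.03327 second
In minutes: 0.03327 × 0.0166667 = 0.0005544 min

Final: 0.0005544 min


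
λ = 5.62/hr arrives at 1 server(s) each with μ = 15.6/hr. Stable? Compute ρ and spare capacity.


Total capacity cμ = 1·15.6 = 15.60/hr
ρ = λ/(cμ) = 5.62/15.60 = 0.3603
Stable ⇔ ρ < 1: YES
Spare capacity = cμ − λ = 15.60 − 5.62 = 9.98/hr

Final: ρ = 0.3603; stable; margin = 9.98/hr


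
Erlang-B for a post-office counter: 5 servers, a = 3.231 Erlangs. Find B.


B(c,a) = (a^c/c!) / Σ_{k=0}^{c} a^k/k!
a^5/5! = 2.934293
Σ terms (k=0..5): 1.00000 + 3.23100 + 5.21968 + 5.62160 + 4.54084 + 2.93429 = 22.547414
B = 2.934293/22.547414 = 0.130139

Final: 0.130139


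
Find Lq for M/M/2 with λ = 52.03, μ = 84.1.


a = λ/μ = 0.6187; ρ = a/2 = 0.3093
P₀ = 0.527494
Lq = P₀·a^c·ρ / (c!·(1−ρ)²) = 0.527494·0.38275·0.3093/(2·0.47702)
= 0.06546

Final: 0.06546


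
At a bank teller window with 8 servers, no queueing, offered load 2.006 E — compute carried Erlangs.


B(8,2.006) = 0.0008751 (Erlang-B)
Carried load = a(1 − B) = 2.006·(1 − 0.0008751) = 2.006·0.999125 = 2.0042 E

Final: 2.0042 Erlangs


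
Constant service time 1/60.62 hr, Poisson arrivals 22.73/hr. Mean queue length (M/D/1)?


ρ = 22.73/60.62 = 0.3750
M/D/1: Lq = ρ²/(2(1−ρ)) = 0.1406/(2·0.6250) = 0.11247

Final: 0.11247


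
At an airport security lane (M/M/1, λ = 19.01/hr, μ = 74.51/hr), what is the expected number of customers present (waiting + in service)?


ρ = λ/μ = 19.01/74.51 = 0.2551
L = ρ/(1−ρ) = 0.2551/(1 − 0.2551) = 0.2551/0.7449 = 0.3425

Final: 0.3425


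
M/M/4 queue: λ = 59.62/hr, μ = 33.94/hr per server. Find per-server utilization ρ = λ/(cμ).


ρ = λ/(cμ) = 59.62/(4·33.94) = 59.62/135.76 = 0.4392

Final: 0.4392


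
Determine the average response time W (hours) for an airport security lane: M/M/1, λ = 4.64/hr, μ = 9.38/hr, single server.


W = 1/(μ−λ) = 1/(9.38 − 4.64) = 1/4.74 = 0.2110 hr

Final: 0.2110 hr


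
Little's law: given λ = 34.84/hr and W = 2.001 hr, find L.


L = λW = 34.84·2.001 = 69.7148

Final: 69.7148


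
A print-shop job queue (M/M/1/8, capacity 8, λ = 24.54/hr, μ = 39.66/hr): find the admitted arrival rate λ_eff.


ρ = 0.6188; P_K = (1−ρ)ρ^8/(1−ρ^9) = 0.008302
λ_eff = λ(1 − P_K) = 24.54·(1 − 0.008302) = 24.54·0.991698 = 24.3363 /hr

Final: 24.3363 /hr


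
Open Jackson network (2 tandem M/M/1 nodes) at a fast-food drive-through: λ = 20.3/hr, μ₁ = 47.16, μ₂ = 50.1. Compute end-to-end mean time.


Each node sees arrival rate λ = 20.3/hr (tandem ⇒ throughput preserved).
W₁ = 1/(μ₁−λ) = 1/(47.16−20.3) = 0.03723 hr
W₂ = 1/(μ₂−λ) = 1/(50.1−20.3) = 0.03356 hr
W_total = W₁ + W₂ = 0.03723 + 0.03356 = 0.07079 hr

Final: 0.07079 hr


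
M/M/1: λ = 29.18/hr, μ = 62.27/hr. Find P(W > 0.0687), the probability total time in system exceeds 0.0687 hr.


W ~ Exponential(μ−λ) for M/M/1.
μ − λ = 62.27 − 29.18 = 33.0900
P(W > t) = e^{−(μ−λ)t} = e^{−2.2733} = 0.102974

Final: 0.102974


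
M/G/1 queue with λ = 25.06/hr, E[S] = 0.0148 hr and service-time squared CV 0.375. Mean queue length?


ρ = λ·E[S] = 25.06·0.0148 = 0.3709
Lq = ρ²(1+C_s²)/(2(1−ρ)) = 0.1376·(1+0.375)/(2·0.6291)
= 0.1376·1.3750/1.2582 = 0.15032

Final: 0.15032


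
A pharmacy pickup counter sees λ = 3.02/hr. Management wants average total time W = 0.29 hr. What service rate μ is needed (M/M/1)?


W = 1/(μ−λ) ⇒ μ − λ = 1/W = 1/0.29 = 3.4483
μ = λ + 1/W = 3.02 + 3.4483 = 6.4683 per hr

Final: 6.4683 /hr


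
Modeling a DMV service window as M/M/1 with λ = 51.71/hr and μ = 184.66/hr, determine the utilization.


ρ = λ/μ = 51.71/184.66 = 0.2800

Final: 0.2800


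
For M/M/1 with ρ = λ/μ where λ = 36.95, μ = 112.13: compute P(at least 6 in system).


ρ = 36.95/112.13 = 0.3295
P(N ≥ n) = ρ^n = 0.3295^6 = 0.001280

Final: 0.001280


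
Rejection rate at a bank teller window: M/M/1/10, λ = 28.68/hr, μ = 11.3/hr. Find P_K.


ρ = λ/μ = 28.68/11.3 = 2.5381
P_K = (1−ρ)ρ^K/(1−ρ^(K+1)) = (-1.5381·11091.927829)/(1 − 28151.901782)
= -17059.973953/-28150.901782 = 0.606019

Final: 0.606019


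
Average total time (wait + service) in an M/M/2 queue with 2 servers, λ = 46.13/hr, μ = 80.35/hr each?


a = 0.5741; ρ = 0.2871; P₀ = 0.553933
Lq = P₀·a^c·ρ/(c!(1−ρ)²) = 0.05156
Wq = Lq/λ = 0.05156/46.13 = 0.001118 hr
W = Wq + 1/μ = 0.001118 + 0.01245 = 0.01356 hr

Final: 0.01356 hr


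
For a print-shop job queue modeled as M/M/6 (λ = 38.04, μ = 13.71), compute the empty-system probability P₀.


a = λ/μ = 38.04/13.71 = 2.7746; ρ = a/c = 0.4624
Σ_{k=0}^{5} a^k/k! (terms k=0..5) = 1.00000 + 2.77462 + 3.84925 + 3.56006 + 2.46945 + 1.37036 = 15.02374
Tail: a^6/(6!(1−ρ)) = 456.26622/(720·0.5376) = 1.17884
P₀ = 1/(15.02374 + 1.17884) = 1/16.20259 = 0.061719

Final: 0.061719


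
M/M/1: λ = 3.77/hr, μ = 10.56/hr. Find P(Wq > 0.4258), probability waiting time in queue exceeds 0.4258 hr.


ρ = 3.77/10.56 = 0.3570
P(Wq > t) = ρ·e^{−(μ−λ)t} = 0.3570·e^{−2.8912}
= 0.3570·0.055511 = 0.019818

Final: 0.019818


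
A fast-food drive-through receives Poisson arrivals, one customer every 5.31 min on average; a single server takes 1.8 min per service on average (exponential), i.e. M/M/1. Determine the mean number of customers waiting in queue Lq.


λ = 60/5.31 = 11.2994 /hr
μ = 60/1.8 = 33.3333 /hr
ρ = λ/μ = 11.2994/33.3333 = 0.3390
Lq = ρ²/(1−ρ) = 0.1149/0.6610 = 0.1738

Final: 0.1738


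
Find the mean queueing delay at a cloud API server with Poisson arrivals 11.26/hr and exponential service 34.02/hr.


ρ = 11.26/34.02 = 0.3310
Wq = ρ/(μ−λ) = 0.3310/(34.02 − 11.26) = 0.3310/22.76 = 0.01454 hr

Final: 0.01454 hr


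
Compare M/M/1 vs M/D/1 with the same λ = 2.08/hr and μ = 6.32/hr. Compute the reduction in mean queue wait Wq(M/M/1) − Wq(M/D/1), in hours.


ρ = 2.08/6.32 = 0.3291
Wq(M/M/1) = ρ/(μ−λ) = 0.3291/4.24 = 0.07762 hr
Wq(M/D/1) = ρ/(2(μ−λ)) = 0.03881 hr
Savings = 0.07762 − 0.03881 = 0.03881 hr

Final: 0.03881 hr


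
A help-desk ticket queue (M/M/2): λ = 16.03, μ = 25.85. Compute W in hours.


a = 0.6201; ρ = 0.3101; P₀ = 0.526650
Lq = P₀·a^c·ρ/(c!(1−ρ)²) = 0.06596
Wq = Lq/λ = 0.06596/16.03 = 0.004115 hr
W = Wq + 1/μ = 0.004115 + 0.03868 = 0.04280 hr

Final: 0.04280 hr


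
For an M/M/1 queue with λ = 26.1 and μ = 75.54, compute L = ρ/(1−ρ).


ρ = λ/μ = 26.1/75.54 = 0.3455
L = ρ/(1−ρ) = 0.3455/(1 − 0.3455) = 0.3455/0.6545 = 0.5279

Final: 0.5279


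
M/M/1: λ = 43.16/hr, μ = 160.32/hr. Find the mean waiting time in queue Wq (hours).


ρ = 43.16/160.32 = 0.2692
Wq = ρ/(μ−λ) = 0.2692/(160.32 − 43.16) = 0.2692/117.16 = 0.002298 hr

Final: 0.002298 hr


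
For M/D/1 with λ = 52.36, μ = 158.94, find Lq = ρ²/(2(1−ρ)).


ρ = 52.36/158.94 = 0.3294
M/D/1: Lq = ρ²/(2(1−ρ)) = 0.1085/(2·0.6706) = 0.08092

Final: 0.08092


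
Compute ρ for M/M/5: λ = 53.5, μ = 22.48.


ρ = λ/(cμ) = 53.5/(5·22.48) = 53.5/112.40 = 0.4760

Final: 0.4760


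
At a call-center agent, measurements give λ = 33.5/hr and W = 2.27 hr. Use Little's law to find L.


L = λW = 33.5·2.27 = 76.0450

Final: 76.0450


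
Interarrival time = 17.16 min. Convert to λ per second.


λ = 1/(interarrival time) in consistent units.
1 second = 0.0166667 min, so λ = 0.0166667/17.16 = 0.0009713 per second

Final: 0.0009713 /sec


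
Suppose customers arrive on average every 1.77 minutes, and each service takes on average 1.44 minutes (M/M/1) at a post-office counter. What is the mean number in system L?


λ = 60/1.77 = 33.8983 /hr
μ = 60/1.44 = 41.6667 /hr
ρ = λ/μ = 33.8983/41.6667 = 0.8136
L = ρ/(1−ρ) = 0.8136/0.1864 = 4.3636

Final: 4.3636


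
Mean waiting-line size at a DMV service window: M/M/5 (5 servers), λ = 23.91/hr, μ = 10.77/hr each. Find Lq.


a = λ/μ = 2.2201; ρ = a/5 = 0.4440
P₀ = 0.107199
Lq = P₀·a^c·ρ / (c!·(1−ρ)²) = 0.107199·53.92863·0.4440/(120·0.30912)
= 0.06920

Final: 0.06920


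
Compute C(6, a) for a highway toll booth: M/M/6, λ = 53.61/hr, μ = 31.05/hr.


a = λ/μ = 1.7266; ρ = a/6 = 0.2878
P₀ = 0.177787 (from M/M/c formula)
C(c,a) = [a^c/(c!(1−ρ))]·P₀ = [26.49142/(720·0.7122)]·0.177787
= 0.05166·0.177787 = 0.009184

Final: 0.009184


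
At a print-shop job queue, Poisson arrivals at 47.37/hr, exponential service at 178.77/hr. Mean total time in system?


W = 1/(μ−λ) = 1/(178.77 − 47.37) = 1/131.40 = 0.007610 hr

Final: 0.007610 hr


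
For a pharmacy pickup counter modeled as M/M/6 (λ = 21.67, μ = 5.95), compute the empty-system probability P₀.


a = λ/μ = 21.67/5.95 = 3.6420; ρ = a/c = 0.6070
Σ_{k=0}^{5} a^k/k! (terms k=0..5) = 1.00000 + 3.64202 + 6.63214 + 8.05146 + 7.33089 + 5.33984 = 31.99635
Tail: a^6/(6!(1−ρ)) = 2333.73572/(720·0.3930) = 8.24764
P₀ = 1/(31.99635 + 8.24764) = 1/40.24399 = 0.024848

Final: 0.024848


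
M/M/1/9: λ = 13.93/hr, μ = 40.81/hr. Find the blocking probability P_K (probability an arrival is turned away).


ρ = λ/μ = 13.93/40.81 = 0.3413
P_K = (1−ρ)ρ^K/(1−ρ^(K+1)) = (0.6587·0.00006290)/(1 − 0.00002147)
= 0.00004143/0.999979 = 0.00004143

Final: 0.00004143


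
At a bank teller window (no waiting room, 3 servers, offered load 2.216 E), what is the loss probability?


B(c,a) = (a^c/c!) / Σ_{k=0}^{c} a^k/k!
a^3/3! = 1.813669
Σ terms (k=0..3): 1.00000 + 2.21600 + 2.45533 + 1.81367 = 7.484997
B = 1.813669/7.484997 = 0.242307

Final: 0.242307


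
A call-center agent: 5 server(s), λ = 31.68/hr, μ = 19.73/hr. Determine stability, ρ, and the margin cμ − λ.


Total capacity cμ = 5·19.73 = 98.65/hr
ρ = λ/(cμ) = 31.68/98.65 = 0.3211
Stable ⇔ ρ < 1: YES
Spare capacity = cμ − λ = 98.65 − 31.68 = 66.97/hr

Final: ρ = 0.3211; stable; margin = 66.97/hr


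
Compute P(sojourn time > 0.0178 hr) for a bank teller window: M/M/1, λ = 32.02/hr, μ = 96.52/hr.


W ~ Exponential(μ−λ) for M/M/1.
μ − λ = 96.52 − 32.02 = 64.5000
P(W > t) = e^{−(μ−λ)t} = e^{−1.1481} = 0.317239

Final: 0.317239


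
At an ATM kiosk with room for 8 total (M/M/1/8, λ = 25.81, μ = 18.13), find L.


ρ = 25.81/18.13 = 1.4236
L = ρ[1 − (K+1)ρ^K + Kρ^(K+1)] / [(1−ρ)(1−ρ^(K+1))]
Numerator: 1.4236·(1 − 9·16.870253 + 8·24.016615) = 58.795897
Denominator: (-0.4236)·(-23.016615) = 9.750006
L = 58.795897/9.750006 = 6.0303

Final: 6.0303


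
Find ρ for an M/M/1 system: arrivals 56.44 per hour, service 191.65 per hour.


ρ = λ/μ = 56.44/191.65 = 0.2945

Final: 0.2945


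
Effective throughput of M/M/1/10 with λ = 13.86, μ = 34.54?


ρ = 0.4013; P_K = (1−ρ)ρ^10/(1−ρ^11) = 0.00006481
λ_eff = λ(1 − P_K) = 13.86·(1 − 0.00006481) = 13.86·0.999935 = 13.8591 /hr

Final: 13.8591 /hr


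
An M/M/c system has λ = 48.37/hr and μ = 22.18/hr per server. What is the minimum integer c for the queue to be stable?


Stability requires cμ > λ ⇔ c > λ/μ.
λ/μ = 48.37/22.18 = 2.1808
Minimum integer c = ⌊2.1808⌋ + 1 = 3
Check: 3·22.18 = 66.54 > 48.37, while 2·22.18 = 44.36 ≤ 48.37

Final: 3 servers


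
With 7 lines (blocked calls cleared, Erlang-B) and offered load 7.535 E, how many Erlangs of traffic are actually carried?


B(7,7.535) = 0.281283 (Erlang-B)
Carried load = a(1 − B) = 7.535·(1 − 0.281283) = 7.535·0.718717 = 5.4155 E

Final: 5.4155 Erlangs


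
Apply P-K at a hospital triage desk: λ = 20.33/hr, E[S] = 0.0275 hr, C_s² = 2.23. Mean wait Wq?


ρ = λ·E[S] = 20.33·0.0275 = 0.5591
E[S²] = E[S]²(1+C_s²) = 0.0275²·(1+2.23) = 0.002443
Wq = λ·E[S²]/(2(1−ρ)) = 20.33·0.002443/(2·0.4409) = 0.05631 hr

Final: 0.05631 hr


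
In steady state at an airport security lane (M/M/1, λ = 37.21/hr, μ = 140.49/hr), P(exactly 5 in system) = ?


ρ = 37.21/140.49 = 0.2649
P_n = (1−ρ)·ρ^n = (1 − 0.2649)·0.2649^5 = 0.7351·0.001303 = 0.0009582

Final: 0.0009582


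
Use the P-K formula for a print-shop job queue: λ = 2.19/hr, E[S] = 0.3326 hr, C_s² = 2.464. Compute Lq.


ρ = λ·E[S] = 2.19·0.3326 = 0.7284
Lq = ρ²(1+C_s²)/(2(1−ρ)) = 0.5306·(1+2.464)/(2·0.2716)
= 0.5306·3.4640/0.5432 = 3.38331

Final: 3.38331


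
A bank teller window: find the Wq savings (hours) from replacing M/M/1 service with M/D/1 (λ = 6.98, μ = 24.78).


ρ = 6.98/24.78 = 0.2817
Wq(M/M/1) = ρ/(μ−λ) = 0.2817/17.80 = 0.01582 hr
Wq(M/D/1) = ρ/(2(μ−λ)) = 0.007912 hr
Savings = 0.01582 − 0.007912 = 0.007912 hr

Final: 0.007912 hr


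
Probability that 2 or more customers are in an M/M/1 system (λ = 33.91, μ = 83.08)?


ρ = 33.91/83.08 = 0.4082
P(N ≥ n) = ρ^n = 0.4082^2 = 0.166595

Final: 0.166595


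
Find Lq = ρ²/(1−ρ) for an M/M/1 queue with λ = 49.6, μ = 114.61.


ρ = 49.6/114.61 = 0.4328
Lq = ρ²/(1−ρ) = 0.1873/0.5672 = 0.3302

Final: 0.3302


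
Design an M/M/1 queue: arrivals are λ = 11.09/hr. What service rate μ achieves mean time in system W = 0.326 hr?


W = 1/(μ−λ) ⇒ μ − λ = 1/W = 1/0.326 = 3.0675
μ = λ + 1/W = 11.09 + 3.0675 = 14.1575 per hr

Final: 14.1575 /hr


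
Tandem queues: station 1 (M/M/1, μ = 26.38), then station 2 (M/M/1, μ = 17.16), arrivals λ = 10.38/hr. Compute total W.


Each node sees arrival rate λ = 10.38/hr (tandem ⇒ throughput preserved).
W₁ = 1/(μ₁−λ) = 1/(26.38−10.38) = 0.06250 hr
W₂ = 1/(μ₂−λ) = 1/(17.16−10.38) = 0.14749 hr
W_total = W₁ + W₂ = 0.06250 + 0.14749 = 0.20999 hr

Final: 0.20999 hr


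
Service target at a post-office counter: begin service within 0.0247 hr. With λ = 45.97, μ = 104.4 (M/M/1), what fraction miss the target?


ρ = 45.97/104.4 = 0.4403
P(Wq > t) = ρ·e^{−(μ−λ)t} = 0.4403·e^{−1.4432}
= 0.4403·0.236166 = 0.103990

Final: 0.103990


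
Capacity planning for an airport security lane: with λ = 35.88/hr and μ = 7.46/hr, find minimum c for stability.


Stability requires cμ > λ ⇔ c > λ/μ.
λ/μ = 35.88/7.46 = 4.8097
Minimum integer c = ⌊4.8097⌋ + 1 = 5
Check: 5·7.46 = 37.30 > 35.88, while 4·7.46 = 29.84 ≤ 35.88

Final: 5 servers


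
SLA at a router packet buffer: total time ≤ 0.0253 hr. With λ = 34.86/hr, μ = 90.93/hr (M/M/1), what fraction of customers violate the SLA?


W ~ Exponential(μ−λ) for M/M/1.
μ − λ = 90.93 − 34.86 = 56.0700
P(W > t) = e^{−(μ−λ)t} = e^{−1.4186} = 0.242060

Final: 0.242060


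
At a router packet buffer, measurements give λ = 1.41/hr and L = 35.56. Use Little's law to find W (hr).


W = L/λ = 35.56/1.41 = 25.2199 hr

Final: 25.2199 hr


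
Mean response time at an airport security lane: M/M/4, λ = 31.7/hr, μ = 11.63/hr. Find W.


a = 2.7257; ρ = 0.6814; P₀ = 0.055448
Lq = P₀·a^c·ρ/(c!(1−ρ)²) = 0.85624
Wq = Lq/λ = 0.85624/31.7 = 0.02701 hr
W = Wq + 1/μ = 0.02701 + 0.08598 = 0.11300 hr

Final: 0.11300 hr


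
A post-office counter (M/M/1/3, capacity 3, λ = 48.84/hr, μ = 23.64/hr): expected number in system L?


ρ = 48.84/23.64 = 2.0660
L = ρ[1 − (K+1)ρ^K + Kρ^(K+1)] / [(1−ρ)(1−ρ^(K+1))]
Numerator: 2.0660·(1 − 4·8.818293 + 3·18.218505) = 42.109709
Denominator: (-1.0660)·(-17.218505) = 18.354751
L = 42.109709/18.354751 = 2.2942

Final: 2.2942


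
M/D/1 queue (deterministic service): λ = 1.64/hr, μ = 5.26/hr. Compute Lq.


ρ = 1.64/5.26 = 0.3118
M/D/1: Lq = ρ²/(2(1−ρ)) = 0.09721/(2·0.6882) = 0.07063

Final: 0.07063


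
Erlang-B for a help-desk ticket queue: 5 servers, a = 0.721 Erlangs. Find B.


B(c,a) = (a^c/c!) / Σ_{k=0}^{c} a^k/k!
a^5/5! = 0.001624
Σ terms (k=0..5): 1.00000 + 0.72100 + 0.25992 + 0.06247 + 0.01126 + 0.001624 = 2.056271
B = 0.001624/2.056271 = 0.0007896

Final: 0.0007896


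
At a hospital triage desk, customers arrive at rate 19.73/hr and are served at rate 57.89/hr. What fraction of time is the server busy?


ρ = λ/μ = 19.73/57.89 = 0.3408

Final: 0.3408


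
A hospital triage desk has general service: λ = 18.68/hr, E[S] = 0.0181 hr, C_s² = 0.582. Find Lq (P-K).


ρ = λ·E[S] = 18.68·0.0181 = 0.3381
Lq = ρ²(1+C_s²)/(2(1−ρ)) = 0.1143·(1+0.582)/(2·0.6619)
= 0.1143·1.5820/1.3238 = 0.13662

Final: 0.13662


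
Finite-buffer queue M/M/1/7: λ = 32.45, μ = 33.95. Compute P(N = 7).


ρ = λ/μ = 32.45/33.95 = 0.9558
P_K = (1−ρ)ρ^K/(1−ρ^(K+1)) = (0.04418·0.728827)/(1 − 0.696626)
= 0.032201/0.303374 = 0.106144

Final: 0.106144


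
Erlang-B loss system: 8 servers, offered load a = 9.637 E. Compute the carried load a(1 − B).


B(8,9.637) = 0.321018 (Erlang-B)
Carried load = a(1 − B) = 9.637·(1 − 0.321018) = 9.637·0.678982 = 6.5433 E

Final: 6.5433 Erlangs


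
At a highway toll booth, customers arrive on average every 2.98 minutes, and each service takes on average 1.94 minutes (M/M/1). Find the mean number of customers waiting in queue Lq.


λ = 60/2.98 = 20.1342 /hr
μ = 60/1.94 = 30.9278 /hr
ρ = λ/μ = 20.1342/30.9278 = 0.6510
Lq = ρ²/(1−ρ) = 0.4238/0.3490 = 1.2144

Final: 1.2144


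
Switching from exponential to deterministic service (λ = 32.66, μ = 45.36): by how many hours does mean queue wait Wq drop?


ρ = 32.66/45.36 = 0.7200
Wq(M/M/1) = ρ/(μ−λ) = 0.7200/12.70 = 0.05669 hr
Wq(M/D/1) = ρ/(2(μ−λ)) = 0.02835 hr
Savings = 0.05669 − 0.02835 = 0.02835 hr

Final: 0.02835 hr
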